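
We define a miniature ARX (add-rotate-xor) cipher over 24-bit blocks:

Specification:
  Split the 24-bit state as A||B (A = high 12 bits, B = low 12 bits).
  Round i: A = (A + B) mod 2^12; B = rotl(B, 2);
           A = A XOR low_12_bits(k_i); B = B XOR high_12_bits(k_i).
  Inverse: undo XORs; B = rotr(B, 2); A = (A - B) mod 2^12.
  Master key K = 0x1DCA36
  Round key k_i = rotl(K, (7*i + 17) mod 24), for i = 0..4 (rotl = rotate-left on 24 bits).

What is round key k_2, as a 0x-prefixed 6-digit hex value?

0xE51B0E

K = 0x1DCA36
k_0 = rotl(K, (7*0+17) mod 24) = rotl(K, 17) = 0x6C3B94
k_1 = rotl(K, (7*1+17) mod 24) = rotl(K, 0) = 0x1DCA36
k_2 = rotl(K, (7*2+17) mod 24) = rotl(K, 7) = 0xE51B0E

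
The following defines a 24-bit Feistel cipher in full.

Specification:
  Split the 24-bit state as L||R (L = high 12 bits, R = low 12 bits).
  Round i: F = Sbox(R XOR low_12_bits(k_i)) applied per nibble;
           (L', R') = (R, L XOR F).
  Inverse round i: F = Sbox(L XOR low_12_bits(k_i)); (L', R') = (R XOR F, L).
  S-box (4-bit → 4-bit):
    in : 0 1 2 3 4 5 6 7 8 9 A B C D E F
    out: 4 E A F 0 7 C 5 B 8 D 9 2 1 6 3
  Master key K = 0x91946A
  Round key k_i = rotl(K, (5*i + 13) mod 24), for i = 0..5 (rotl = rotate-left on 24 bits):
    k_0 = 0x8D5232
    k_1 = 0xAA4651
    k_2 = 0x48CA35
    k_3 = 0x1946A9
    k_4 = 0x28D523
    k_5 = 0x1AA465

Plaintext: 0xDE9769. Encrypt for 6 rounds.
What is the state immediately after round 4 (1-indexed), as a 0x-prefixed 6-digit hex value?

0x9CA688

s_0 = plaintext = 0xDE9769
s_1 = Round(s_0, k_0) = 0x769A90
s_2 = Round(s_1, k_1) = 0xA90547
s_3 = Round(s_2, k_2) = 0x5479CA
s_4 = Round(s_3, k_3) = 0x9CA688
s_5 = Round(s_4, k_4) = 0x688613
s_6 = Round(s_5, k_5) = 0x613CD4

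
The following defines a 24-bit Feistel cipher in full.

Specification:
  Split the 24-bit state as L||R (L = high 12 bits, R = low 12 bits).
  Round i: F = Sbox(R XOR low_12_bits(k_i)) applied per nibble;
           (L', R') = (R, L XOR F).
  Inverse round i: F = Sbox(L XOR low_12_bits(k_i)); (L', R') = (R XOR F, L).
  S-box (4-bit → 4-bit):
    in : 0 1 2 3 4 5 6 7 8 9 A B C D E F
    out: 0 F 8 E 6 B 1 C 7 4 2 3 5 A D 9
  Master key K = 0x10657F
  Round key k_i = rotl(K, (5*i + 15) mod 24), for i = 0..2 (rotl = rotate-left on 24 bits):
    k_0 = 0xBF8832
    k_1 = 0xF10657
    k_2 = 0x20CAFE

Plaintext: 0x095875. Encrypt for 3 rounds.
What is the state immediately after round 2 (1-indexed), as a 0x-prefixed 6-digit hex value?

s_0 = plaintext = 0x095875
s_1 = Round(s_0, k_0) = 0x8750F9
s_2 = Round(s_1, k_1) = 0x0F9958
s_3 = Round(s_2, k_2) = 0x958ED8

0x0F9958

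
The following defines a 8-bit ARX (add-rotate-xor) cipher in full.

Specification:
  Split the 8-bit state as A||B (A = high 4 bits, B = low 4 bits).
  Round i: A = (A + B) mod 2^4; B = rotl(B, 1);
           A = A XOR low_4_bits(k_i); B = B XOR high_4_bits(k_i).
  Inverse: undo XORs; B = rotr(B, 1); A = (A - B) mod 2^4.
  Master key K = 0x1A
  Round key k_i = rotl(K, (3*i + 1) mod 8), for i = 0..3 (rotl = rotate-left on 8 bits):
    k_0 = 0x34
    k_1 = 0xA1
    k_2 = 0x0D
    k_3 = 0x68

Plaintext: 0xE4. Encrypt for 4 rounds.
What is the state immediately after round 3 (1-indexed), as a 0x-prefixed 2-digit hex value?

0x0B

s_0 = plaintext = 0xE4
s_1 = Round(s_0, k_0) = 0x6B
s_2 = Round(s_1, k_1) = 0x0D
s_3 = Round(s_2, k_2) = 0x0B
s_4 = Round(s_3, k_3) = 0x31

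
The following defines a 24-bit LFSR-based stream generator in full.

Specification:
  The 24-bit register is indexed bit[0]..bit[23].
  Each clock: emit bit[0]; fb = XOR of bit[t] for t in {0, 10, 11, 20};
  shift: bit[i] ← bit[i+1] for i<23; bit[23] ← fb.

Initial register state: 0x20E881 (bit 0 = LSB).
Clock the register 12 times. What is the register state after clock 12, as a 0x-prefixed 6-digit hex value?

reg_0 = 0x20E881
clock 1: out=1, reg = 0x107440
clock 2: out=0, reg = 0x083A20
clock 3: out=0, reg = 0x841D10
clock 4: out=0, reg = 0x420E88
clock 5: out=0, reg = 0x210744
clock 6: out=0, reg = 0x9083A2
clock 7: out=0, reg = 0xC841D1
clock 8: out=1, reg = 0xE420E8
clock 9: out=0, reg = 0x721074
clock 10: out=0, reg = 0xB9083A
clock 11: out=0, reg = 0x5C841D
clock 12: out=1, reg = 0xAE420E

0xAE420E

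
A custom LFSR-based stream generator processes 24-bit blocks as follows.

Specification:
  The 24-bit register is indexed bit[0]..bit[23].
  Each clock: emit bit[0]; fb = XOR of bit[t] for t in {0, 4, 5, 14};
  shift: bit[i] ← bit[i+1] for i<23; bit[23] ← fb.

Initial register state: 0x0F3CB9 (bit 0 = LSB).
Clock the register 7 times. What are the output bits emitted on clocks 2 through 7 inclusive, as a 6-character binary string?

001110

reg_0 = 0x0F3CB9
clock 1: out=1, reg = 0x879E5C
clock 2: out=0, reg = 0xC3CF2E
clock 3: out=0, reg = 0x61E797
clock 4: out=1, reg = 0xB0F3CB
clock 5: out=1, reg = 0x5879E5
clock 6: out=1, reg = 0xAC3CF2
clock 7: out=0, reg = 0x561E79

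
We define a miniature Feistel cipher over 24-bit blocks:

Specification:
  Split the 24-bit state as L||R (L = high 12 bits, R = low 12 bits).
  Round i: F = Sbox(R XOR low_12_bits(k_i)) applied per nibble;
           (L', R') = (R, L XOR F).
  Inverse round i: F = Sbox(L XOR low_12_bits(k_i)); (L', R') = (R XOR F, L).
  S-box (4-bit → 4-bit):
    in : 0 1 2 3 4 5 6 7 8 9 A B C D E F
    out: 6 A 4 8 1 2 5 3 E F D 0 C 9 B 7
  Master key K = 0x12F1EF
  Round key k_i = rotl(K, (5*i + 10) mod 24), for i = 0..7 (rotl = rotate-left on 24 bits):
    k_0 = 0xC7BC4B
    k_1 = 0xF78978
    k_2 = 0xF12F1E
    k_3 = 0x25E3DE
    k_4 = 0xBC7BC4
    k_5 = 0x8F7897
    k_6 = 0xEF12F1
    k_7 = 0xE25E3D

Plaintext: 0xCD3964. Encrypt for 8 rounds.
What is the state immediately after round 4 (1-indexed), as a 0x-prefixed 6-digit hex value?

s_0 = plaintext = 0xCD3964
s_1 = Round(s_0, k_0) = 0x964E94
s_2 = Round(s_1, k_1) = 0xE94AD8
s_3 = Round(s_2, k_2) = 0xAD8C51
s_4 = Round(s_3, k_3) = 0xC51D3F
s_5 = Round(s_4, k_4) = 0xD3F921
s_6 = Round(s_5, k_5) = 0x92173A
s_7 = Round(s_6, k_6) = 0x73ABE1
s_8 = Round(s_7, k_7) = 0xBE15A6

0xC51D3F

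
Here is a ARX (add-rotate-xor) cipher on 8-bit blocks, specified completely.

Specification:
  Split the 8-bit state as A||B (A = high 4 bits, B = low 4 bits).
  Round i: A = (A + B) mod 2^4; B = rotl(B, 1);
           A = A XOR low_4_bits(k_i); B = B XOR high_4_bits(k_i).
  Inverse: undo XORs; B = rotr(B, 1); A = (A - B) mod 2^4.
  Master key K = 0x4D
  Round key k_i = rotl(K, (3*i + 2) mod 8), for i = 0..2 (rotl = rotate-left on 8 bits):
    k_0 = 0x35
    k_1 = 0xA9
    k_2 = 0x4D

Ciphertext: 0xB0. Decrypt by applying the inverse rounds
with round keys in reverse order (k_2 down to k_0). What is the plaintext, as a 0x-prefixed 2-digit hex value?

0x1B

s_0 = ciphertext = 0xB0
s_1 = InvRound(s_0, k_2) = 0x42
s_2 = InvRound(s_1, k_1) = 0x94
s_3 = InvRound(s_2, k_0) = 0x1B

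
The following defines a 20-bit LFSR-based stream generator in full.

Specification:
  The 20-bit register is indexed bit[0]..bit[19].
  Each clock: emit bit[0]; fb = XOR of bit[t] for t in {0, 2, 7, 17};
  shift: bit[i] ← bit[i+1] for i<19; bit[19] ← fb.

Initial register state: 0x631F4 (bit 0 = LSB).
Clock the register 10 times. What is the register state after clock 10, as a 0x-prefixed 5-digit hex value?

0xB858C

reg_0 = 0x631F4
clock 1: out=0, reg = 0xB18FA
clock 2: out=0, reg = 0x58C7D
clock 3: out=1, reg = 0x2C63E
clock 4: out=0, reg = 0x1631F
clock 5: out=1, reg = 0x0B18F
clock 6: out=1, reg = 0x858C7
clock 7: out=1, reg = 0xC2C63
clock 8: out=1, reg = 0xE1631
clock 9: out=1, reg = 0x70B18
clock 10: out=0, reg = 0xB858C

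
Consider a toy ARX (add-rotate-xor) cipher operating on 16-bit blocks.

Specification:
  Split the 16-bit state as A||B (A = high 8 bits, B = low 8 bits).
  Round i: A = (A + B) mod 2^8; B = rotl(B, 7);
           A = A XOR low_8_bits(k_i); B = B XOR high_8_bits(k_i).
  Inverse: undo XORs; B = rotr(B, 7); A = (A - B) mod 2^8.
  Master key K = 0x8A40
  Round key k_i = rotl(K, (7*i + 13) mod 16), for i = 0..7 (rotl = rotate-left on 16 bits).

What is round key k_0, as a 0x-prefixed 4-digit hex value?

K = 0x8A40
k_0 = rotl(K, (7*0+13) mod 16) = rotl(K, 13) = 0x1148

0x1148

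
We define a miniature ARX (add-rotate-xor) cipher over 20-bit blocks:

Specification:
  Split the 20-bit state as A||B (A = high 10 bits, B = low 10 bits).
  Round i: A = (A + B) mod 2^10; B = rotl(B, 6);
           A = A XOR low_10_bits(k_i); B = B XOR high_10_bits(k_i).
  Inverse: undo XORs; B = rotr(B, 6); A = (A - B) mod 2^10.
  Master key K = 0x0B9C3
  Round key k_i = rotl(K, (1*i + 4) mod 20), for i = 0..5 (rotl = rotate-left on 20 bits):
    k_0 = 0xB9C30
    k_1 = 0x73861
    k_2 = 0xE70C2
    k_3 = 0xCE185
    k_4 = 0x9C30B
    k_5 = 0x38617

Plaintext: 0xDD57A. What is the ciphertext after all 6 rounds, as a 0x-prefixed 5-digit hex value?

0xFD855

s_0 = plaintext = 0xDD57A
s_1 = Round(s_0, k_0) = 0x37C70
s_2 = Round(s_1, k_1) = 0x4B9C9
s_3 = Round(s_2, k_2) = 0x8D5C0
s_4 = Round(s_3, k_3) = 0x9C324
s_5 = Round(s_4, k_4) = 0xA7F42
s_6 = Round(s_5, k_5) = 0xFD855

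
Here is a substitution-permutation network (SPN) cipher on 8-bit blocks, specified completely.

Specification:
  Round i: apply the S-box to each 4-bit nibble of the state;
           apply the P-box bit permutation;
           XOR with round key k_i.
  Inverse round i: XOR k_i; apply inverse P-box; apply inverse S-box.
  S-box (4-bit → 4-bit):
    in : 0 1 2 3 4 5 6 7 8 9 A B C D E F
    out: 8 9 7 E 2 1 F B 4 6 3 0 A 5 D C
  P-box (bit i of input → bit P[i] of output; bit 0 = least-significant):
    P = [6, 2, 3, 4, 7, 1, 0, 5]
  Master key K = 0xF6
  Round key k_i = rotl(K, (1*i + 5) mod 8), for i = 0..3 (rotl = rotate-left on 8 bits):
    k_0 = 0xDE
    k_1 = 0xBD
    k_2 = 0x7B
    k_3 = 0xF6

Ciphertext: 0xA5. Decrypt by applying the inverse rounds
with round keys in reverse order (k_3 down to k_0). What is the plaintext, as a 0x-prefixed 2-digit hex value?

s_0 = ciphertext = 0xA5
s_1 = InvRound(s_0, k_3) = 0x91
s_2 = InvRound(s_1, k_2) = 0x7D
s_3 = InvRound(s_2, k_1) = 0x55
s_4 = InvRound(s_3, k_0) = 0x28

0x28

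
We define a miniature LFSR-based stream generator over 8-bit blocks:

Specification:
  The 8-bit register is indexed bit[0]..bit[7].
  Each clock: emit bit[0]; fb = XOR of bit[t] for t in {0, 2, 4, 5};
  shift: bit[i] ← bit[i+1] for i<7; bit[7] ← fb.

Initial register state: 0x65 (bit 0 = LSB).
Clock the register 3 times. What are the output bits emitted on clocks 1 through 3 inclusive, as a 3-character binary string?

reg_0 = 0x65
clock 1: out=1, reg = 0xB2
clock 2: out=0, reg = 0x59
clock 3: out=1, reg = 0x2C

101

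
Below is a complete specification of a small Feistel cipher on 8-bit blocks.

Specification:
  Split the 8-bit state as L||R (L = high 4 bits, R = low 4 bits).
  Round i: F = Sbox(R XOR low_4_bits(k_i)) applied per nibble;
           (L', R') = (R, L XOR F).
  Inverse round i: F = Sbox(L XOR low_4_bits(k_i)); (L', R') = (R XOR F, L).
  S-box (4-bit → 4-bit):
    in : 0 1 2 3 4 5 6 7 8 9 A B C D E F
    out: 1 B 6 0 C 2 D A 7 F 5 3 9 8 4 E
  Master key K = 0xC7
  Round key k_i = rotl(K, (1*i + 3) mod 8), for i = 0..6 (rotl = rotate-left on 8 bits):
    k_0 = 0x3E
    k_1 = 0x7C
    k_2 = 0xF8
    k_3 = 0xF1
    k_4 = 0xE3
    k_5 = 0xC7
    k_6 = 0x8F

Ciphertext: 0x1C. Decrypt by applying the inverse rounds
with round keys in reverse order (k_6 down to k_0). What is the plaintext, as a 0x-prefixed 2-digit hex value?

s_0 = ciphertext = 0x1C
s_1 = InvRound(s_0, k_6) = 0x81
s_2 = InvRound(s_1, k_5) = 0xF8
s_3 = InvRound(s_2, k_4) = 0x1F
s_4 = InvRound(s_3, k_3) = 0xE1
s_5 = InvRound(s_4, k_2) = 0xCE
s_6 = InvRound(s_5, k_1) = 0xFC
s_7 = InvRound(s_6, k_0) = 0x7F

0x7F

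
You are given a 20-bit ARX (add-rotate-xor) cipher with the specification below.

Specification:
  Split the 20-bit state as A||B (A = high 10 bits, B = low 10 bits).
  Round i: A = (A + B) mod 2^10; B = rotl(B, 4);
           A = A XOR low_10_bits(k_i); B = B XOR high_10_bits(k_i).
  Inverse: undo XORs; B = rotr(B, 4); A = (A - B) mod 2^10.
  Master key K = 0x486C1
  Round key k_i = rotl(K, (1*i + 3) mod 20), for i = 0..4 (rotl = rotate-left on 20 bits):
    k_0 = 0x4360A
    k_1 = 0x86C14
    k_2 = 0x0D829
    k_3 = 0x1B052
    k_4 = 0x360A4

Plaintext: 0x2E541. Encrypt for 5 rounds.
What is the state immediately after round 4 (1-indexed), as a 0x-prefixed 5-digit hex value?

0x820EB

s_0 = plaintext = 0x2E541
s_1 = Round(s_0, k_0) = 0xFC118
s_2 = Round(s_1, k_1) = 0x4739F
s_3 = Round(s_2, k_2) = 0x249C8
s_4 = Round(s_3, k_3) = 0x820EB
s_5 = Round(s_4, k_4) = 0x95E6B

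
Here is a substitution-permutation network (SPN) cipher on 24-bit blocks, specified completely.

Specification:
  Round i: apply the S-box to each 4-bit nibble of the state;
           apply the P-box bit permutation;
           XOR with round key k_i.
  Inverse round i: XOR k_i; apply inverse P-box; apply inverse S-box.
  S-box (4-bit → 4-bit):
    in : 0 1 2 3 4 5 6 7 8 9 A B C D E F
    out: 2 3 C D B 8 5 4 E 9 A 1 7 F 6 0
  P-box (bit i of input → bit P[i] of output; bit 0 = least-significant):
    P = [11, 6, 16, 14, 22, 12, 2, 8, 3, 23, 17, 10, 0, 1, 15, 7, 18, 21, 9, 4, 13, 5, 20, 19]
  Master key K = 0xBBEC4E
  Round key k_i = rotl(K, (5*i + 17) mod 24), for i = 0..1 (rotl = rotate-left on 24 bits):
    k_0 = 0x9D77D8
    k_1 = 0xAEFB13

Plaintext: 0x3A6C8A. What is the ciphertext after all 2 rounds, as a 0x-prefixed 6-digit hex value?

0xB4289D

s_0 = plaintext = 0x3A6C8A
s_1 = Round(s_0, k_0) = 0x278685
s_2 = Round(s_1, k_1) = 0xB4289D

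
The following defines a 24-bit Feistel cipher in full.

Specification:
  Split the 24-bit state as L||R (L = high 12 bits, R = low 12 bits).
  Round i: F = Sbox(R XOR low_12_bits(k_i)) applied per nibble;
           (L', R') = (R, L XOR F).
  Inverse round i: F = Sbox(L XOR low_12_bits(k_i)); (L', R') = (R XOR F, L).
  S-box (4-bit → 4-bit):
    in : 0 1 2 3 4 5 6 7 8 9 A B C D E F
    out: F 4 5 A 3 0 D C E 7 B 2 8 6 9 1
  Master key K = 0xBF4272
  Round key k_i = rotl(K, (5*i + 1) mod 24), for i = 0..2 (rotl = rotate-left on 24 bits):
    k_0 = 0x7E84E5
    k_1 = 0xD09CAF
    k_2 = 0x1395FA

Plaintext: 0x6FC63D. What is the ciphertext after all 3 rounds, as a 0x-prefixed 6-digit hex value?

s_0 = plaintext = 0x6FC63D
s_1 = Round(s_0, k_0) = 0x63D392
s_2 = Round(s_1, k_1) = 0x39279B
s_3 = Round(s_2, k_2) = 0x79B646

0x79B646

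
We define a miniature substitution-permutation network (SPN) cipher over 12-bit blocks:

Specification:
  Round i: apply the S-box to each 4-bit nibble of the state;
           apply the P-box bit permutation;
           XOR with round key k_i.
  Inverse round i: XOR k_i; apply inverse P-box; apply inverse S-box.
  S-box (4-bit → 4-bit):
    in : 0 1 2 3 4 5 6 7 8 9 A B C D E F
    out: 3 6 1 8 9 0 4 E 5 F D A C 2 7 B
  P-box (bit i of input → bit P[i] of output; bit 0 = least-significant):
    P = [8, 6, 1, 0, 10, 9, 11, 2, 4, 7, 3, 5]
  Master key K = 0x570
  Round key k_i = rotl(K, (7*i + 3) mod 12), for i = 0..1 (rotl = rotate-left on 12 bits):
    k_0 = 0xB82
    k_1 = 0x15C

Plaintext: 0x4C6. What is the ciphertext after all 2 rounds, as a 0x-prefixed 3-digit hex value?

s_0 = plaintext = 0x4C6
s_1 = Round(s_0, k_0) = 0x3B4
s_2 = Round(s_1, k_1) = 0x279

0x279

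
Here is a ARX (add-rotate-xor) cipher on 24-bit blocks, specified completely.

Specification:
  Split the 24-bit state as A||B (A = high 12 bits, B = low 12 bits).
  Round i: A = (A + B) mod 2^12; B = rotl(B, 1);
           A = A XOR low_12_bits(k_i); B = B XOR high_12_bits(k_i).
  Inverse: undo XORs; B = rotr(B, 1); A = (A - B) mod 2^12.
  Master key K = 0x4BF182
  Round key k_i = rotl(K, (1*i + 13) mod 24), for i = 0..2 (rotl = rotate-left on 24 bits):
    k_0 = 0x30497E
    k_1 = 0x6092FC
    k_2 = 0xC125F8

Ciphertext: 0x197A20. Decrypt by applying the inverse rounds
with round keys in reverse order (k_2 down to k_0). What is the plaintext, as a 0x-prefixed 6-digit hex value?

0x7960C6

s_0 = ciphertext = 0x197A20
s_1 = InvRound(s_0, k_2) = 0x156319
s_2 = InvRound(s_1, k_1) = 0x122288
s_3 = InvRound(s_2, k_0) = 0x7960C6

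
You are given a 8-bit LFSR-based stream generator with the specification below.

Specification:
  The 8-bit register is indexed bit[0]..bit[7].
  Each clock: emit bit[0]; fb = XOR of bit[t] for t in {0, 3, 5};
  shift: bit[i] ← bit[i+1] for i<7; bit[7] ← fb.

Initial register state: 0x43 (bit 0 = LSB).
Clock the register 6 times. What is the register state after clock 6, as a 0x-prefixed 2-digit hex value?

0x85

reg_0 = 0x43
clock 1: out=1, reg = 0xA1
clock 2: out=1, reg = 0x50
clock 3: out=0, reg = 0x28
clock 4: out=0, reg = 0x14
clock 5: out=0, reg = 0x0A
clock 6: out=0, reg = 0x85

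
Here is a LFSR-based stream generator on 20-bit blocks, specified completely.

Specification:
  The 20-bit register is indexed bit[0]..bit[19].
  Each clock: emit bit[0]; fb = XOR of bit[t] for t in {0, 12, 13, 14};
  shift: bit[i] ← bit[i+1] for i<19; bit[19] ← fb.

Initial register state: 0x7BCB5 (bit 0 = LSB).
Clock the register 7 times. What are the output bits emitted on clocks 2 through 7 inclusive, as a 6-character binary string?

010110

reg_0 = 0x7BCB5
clock 1: out=1, reg = 0xBDE5A
clock 2: out=0, reg = 0x5EF2D
clock 3: out=1, reg = 0xAF796
clock 4: out=0, reg = 0xD7BCB
clock 5: out=1, reg = 0x6BDE5
clock 6: out=1, reg = 0xB5EF2
clock 7: out=0, reg = 0x5AF79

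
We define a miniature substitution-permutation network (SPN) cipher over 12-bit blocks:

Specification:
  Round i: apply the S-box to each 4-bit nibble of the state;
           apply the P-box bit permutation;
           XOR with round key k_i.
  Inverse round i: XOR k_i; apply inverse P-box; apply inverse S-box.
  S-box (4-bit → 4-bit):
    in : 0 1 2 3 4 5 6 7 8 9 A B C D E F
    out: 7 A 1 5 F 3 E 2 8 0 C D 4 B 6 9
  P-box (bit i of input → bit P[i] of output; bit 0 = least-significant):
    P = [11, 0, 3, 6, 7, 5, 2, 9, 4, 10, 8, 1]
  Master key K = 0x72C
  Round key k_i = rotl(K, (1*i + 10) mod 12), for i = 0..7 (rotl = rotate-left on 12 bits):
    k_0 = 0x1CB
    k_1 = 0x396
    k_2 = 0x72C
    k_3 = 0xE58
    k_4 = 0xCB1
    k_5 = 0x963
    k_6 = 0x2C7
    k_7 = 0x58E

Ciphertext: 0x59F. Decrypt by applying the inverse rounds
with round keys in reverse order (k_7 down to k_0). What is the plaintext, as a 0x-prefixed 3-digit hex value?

0x661

s_0 = ciphertext = 0x59F
s_1 = InvRound(s_0, k_7) = 0x297
s_2 = InvRound(s_1, k_6) = 0x298
s_3 = InvRound(s_2, k_5) = 0xBD4
s_4 = InvRound(s_3, k_4) = 0xE61
s_5 = InvRound(s_4, k_3) = 0x27E
s_6 = InvRound(s_5, k_2) = 0x498
s_7 = InvRound(s_6, k_1) = 0x6AC
s_8 = InvRound(s_7, k_0) = 0x661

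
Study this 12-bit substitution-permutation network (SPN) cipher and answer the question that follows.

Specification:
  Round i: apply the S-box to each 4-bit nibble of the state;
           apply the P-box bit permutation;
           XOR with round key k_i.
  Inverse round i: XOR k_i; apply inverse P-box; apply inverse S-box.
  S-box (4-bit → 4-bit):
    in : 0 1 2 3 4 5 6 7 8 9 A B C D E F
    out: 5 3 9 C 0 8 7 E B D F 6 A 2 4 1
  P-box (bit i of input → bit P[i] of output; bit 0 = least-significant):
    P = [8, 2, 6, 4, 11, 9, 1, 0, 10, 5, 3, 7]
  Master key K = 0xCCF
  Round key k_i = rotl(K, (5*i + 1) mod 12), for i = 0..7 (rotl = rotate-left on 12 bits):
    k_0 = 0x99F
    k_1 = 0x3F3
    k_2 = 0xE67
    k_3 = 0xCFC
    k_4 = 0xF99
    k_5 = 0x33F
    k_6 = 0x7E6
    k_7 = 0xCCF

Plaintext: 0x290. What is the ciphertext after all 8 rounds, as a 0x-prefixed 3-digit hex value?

s_0 = plaintext = 0x290
s_1 = Round(s_0, k_0) = 0x45C
s_2 = Round(s_1, k_1) = 0x3E6
s_3 = Round(s_2, k_2) = 0xFA9
s_4 = Round(s_3, k_3) = 0x3AF
s_5 = Round(s_4, k_4) = 0x412
s_6 = Round(s_5, k_5) = 0x82F
s_7 = Round(s_6, k_6) = 0xA47
s_8 = Round(s_7, k_7) = 0x833

0x833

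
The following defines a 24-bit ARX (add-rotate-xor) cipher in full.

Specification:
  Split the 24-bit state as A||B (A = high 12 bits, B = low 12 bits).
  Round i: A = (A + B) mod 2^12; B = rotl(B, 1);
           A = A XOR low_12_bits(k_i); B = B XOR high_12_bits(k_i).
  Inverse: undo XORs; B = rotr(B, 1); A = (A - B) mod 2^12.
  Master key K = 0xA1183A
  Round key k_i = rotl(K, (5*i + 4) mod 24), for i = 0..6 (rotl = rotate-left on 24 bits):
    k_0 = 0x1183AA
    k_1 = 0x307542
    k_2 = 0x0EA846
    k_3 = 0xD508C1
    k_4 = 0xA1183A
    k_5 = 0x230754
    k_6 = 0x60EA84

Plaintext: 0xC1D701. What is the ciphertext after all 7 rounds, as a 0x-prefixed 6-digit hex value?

s_0 = plaintext = 0xC1D701
s_1 = Round(s_0, k_0) = 0x0B4F1A
s_2 = Round(s_1, k_1) = 0xA8CD32
s_3 = Round(s_2, k_2) = 0xFF8A8F
s_4 = Round(s_3, k_3) = 0x24684F
s_5 = Round(s_4, k_4) = 0x2AFA8E
s_6 = Round(s_5, k_5) = 0xA6972D
s_7 = Round(s_6, k_6) = 0xB12854

0xB12854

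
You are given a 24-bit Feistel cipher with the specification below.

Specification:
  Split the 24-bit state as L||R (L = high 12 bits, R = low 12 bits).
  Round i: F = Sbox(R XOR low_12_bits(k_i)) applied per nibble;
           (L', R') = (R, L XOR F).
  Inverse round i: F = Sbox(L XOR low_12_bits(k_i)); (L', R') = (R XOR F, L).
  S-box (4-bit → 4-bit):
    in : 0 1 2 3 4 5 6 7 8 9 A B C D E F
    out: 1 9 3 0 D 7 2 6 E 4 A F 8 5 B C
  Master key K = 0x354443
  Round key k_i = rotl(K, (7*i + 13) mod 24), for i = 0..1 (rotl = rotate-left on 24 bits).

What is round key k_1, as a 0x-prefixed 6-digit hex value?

K = 0x354443
k_0 = rotl(K, (7*0+13) mod 24) = rotl(K, 13) = 0x8866A8
k_1 = rotl(K, (7*1+13) mod 24) = rotl(K, 20) = 0x335444

0x335444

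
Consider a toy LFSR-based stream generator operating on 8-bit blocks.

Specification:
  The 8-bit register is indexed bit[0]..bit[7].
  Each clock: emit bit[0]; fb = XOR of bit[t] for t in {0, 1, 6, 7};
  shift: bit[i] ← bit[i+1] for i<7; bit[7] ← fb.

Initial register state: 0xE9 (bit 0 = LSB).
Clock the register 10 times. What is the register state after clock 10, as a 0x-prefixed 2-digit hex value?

0x1A

reg_0 = 0xE9
clock 1: out=1, reg = 0xF4
clock 2: out=0, reg = 0x7A
clock 3: out=0, reg = 0x3D
clock 4: out=1, reg = 0x9E
clock 5: out=0, reg = 0x4F
clock 6: out=1, reg = 0xA7
clock 7: out=1, reg = 0xD3
clock 8: out=1, reg = 0x69
clock 9: out=1, reg = 0x34
clock 10: out=0, reg = 0x1A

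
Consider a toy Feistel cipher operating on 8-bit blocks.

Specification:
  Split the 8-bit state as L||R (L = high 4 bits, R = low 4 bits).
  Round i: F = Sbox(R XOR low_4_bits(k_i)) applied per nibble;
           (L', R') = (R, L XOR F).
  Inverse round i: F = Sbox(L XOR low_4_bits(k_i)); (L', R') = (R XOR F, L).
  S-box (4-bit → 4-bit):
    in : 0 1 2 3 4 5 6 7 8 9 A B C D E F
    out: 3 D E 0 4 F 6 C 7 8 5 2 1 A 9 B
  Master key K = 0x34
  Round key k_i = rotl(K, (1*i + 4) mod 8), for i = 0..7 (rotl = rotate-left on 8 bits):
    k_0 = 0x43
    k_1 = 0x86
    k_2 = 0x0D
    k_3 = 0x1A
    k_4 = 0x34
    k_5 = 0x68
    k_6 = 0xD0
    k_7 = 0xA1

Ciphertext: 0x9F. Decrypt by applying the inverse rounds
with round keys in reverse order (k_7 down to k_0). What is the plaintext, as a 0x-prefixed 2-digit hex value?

0x67

s_0 = ciphertext = 0x9F
s_1 = InvRound(s_0, k_7) = 0x89
s_2 = InvRound(s_1, k_6) = 0xE8
s_3 = InvRound(s_2, k_5) = 0xEE
s_4 = InvRound(s_3, k_4) = 0xBE
s_5 = InvRound(s_4, k_3) = 0x3B
s_6 = InvRound(s_5, k_2) = 0x23
s_7 = InvRound(s_6, k_1) = 0x72
s_8 = InvRound(s_7, k_0) = 0x67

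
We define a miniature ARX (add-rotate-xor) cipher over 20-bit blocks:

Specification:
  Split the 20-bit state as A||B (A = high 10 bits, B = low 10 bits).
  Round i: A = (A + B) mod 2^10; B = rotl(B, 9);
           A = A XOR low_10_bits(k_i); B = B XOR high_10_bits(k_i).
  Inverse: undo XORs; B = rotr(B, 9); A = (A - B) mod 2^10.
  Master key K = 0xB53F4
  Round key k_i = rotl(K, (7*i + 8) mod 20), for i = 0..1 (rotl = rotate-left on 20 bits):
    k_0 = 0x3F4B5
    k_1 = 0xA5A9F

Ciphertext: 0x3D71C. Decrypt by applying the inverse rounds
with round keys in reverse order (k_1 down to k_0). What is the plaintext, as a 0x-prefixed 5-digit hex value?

0x043D3

s_0 = ciphertext = 0x3D71C
s_1 = InvRound(s_0, k_1) = 0xD5B14
s_2 = InvRound(s_1, k_0) = 0x043D3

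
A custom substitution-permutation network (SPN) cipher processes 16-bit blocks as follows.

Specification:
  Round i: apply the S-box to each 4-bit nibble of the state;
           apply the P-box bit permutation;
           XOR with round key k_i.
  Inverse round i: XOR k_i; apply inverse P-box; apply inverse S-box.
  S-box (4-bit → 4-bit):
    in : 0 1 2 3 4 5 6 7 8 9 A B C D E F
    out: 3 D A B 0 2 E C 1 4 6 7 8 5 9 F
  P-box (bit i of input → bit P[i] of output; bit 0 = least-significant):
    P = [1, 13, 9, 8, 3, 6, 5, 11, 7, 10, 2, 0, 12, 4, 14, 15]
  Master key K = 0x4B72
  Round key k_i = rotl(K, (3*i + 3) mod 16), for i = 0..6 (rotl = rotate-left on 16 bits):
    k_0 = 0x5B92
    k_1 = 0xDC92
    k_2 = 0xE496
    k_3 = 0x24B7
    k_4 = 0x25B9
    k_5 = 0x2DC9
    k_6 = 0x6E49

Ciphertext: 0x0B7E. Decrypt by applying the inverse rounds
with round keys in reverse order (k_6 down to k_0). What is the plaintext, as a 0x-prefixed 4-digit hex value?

0xF340

s_0 = ciphertext = 0x0B7E
s_1 = InvRound(s_0, k_6) = 0xA693
s_2 = InvRound(s_1, k_5) = 0x2431
s_3 = InvRound(s_2, k_4) = 0x488C
s_4 = InvRound(s_3, k_3) = 0xA210
s_5 = InvRound(s_4, k_2) = 0x9B4D
s_6 = InvRound(s_5, k_1) = 0xAF01
s_7 = InvRound(s_6, k_0) = 0xF340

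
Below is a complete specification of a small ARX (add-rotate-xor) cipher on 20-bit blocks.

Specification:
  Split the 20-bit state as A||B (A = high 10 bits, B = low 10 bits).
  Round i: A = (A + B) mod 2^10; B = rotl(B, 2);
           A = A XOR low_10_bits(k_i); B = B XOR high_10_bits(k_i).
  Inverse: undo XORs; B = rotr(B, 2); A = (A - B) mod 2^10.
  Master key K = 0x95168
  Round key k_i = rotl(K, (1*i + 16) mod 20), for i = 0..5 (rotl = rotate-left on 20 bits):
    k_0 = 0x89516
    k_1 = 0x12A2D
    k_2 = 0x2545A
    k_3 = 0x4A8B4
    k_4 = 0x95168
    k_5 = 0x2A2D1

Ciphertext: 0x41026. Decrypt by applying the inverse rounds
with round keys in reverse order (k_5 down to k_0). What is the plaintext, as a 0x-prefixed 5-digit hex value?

s_0 = ciphertext = 0x41026
s_1 = InvRound(s_0, k_5) = 0x6CA23
s_2 = InvRound(s_1, k_4) = 0x6F71D
s_3 = InvRound(s_2, k_3) = 0x5F38D
s_4 = InvRound(s_3, k_2) = 0x180C6
s_5 = InvRound(s_4, k_1) = 0x8A823
s_6 = InvRound(s_5, k_0) = 0x2EE81

0x2EE81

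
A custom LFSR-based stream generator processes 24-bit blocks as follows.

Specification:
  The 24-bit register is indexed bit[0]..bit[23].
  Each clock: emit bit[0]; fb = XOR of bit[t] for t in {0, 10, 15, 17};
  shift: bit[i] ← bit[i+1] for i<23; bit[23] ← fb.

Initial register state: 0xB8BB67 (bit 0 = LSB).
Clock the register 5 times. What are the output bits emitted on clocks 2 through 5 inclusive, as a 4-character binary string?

1100

reg_0 = 0xB8BB67
clock 1: out=1, reg = 0x5C5DB3
clock 2: out=1, reg = 0x2E2ED9
clock 3: out=1, reg = 0x97176C
clock 4: out=0, reg = 0x4B8BB6
clock 5: out=0, reg = 0x25C5DB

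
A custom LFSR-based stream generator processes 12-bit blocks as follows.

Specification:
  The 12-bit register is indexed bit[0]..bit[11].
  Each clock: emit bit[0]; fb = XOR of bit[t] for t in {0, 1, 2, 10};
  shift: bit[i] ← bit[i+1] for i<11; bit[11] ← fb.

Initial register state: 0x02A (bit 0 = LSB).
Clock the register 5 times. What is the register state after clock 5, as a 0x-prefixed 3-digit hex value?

reg_0 = 0x02A
clock 1: out=0, reg = 0x815
clock 2: out=1, reg = 0x40A
clock 3: out=0, reg = 0x205
clock 4: out=1, reg = 0x102
clock 5: out=0, reg = 0x881

0x881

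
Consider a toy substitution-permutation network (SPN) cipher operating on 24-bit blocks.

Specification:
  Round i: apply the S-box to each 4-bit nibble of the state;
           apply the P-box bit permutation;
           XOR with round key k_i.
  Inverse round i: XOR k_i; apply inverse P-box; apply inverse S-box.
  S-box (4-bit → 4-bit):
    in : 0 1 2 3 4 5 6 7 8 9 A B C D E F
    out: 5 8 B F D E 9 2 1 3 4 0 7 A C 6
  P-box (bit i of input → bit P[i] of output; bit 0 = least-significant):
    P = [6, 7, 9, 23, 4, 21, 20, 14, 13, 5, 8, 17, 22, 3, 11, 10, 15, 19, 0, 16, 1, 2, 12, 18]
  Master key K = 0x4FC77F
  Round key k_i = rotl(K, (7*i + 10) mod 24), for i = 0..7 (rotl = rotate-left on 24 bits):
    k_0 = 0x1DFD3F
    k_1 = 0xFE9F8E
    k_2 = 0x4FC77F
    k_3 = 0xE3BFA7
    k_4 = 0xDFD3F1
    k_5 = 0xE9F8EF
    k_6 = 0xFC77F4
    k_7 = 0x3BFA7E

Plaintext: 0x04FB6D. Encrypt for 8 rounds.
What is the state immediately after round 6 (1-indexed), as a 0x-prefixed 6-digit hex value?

0xF80FE7

s_0 = plaintext = 0x04FB6D
s_1 = Round(s_0, k_0) = 0x9C25A4
s_2 = Round(s_1, k_1) = 0x2418E1
s_3 = Round(s_2, k_2) = 0xDA2378
s_4 = Round(s_3, k_3) = 0x859ACA
s_5 = Round(s_4, k_4) = 0xA6D0EA
s_6 = Round(s_5, k_5) = 0xF80FE7
s_7 = Round(s_6, k_6) = 0xACAE50
s_8 = Round(s_7, k_7) = 0x01213F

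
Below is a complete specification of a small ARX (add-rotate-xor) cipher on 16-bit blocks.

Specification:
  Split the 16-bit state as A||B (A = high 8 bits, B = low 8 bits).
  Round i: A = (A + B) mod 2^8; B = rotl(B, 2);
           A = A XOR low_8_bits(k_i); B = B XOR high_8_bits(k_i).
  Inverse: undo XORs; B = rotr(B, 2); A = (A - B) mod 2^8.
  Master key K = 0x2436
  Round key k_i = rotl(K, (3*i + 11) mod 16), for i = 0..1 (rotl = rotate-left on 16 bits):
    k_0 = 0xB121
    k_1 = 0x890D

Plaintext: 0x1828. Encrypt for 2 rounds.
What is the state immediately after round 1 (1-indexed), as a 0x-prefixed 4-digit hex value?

0x6111

s_0 = plaintext = 0x1828
s_1 = Round(s_0, k_0) = 0x6111
s_2 = Round(s_1, k_1) = 0x7FCD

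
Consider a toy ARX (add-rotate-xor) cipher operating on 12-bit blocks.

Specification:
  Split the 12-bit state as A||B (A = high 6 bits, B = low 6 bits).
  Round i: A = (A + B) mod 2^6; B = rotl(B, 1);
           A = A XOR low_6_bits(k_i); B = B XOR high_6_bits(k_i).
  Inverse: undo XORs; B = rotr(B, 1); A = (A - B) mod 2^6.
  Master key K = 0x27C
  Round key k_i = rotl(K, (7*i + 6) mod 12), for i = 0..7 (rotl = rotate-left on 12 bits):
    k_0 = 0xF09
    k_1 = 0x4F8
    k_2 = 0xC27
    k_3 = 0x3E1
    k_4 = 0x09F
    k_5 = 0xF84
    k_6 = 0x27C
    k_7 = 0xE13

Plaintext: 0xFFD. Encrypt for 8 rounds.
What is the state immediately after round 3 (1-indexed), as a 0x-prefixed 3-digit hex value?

s_0 = plaintext = 0xFFD
s_1 = Round(s_0, k_0) = 0xD47
s_2 = Round(s_1, k_1) = 0x11D
s_3 = Round(s_2, k_2) = 0x18A
s_4 = Round(s_3, k_3) = 0xC5B
s_5 = Round(s_4, k_4) = 0x4F4
s_6 = Round(s_5, k_5) = 0x0D7
s_7 = Round(s_6, k_6) = 0x9A7
s_8 = Round(s_7, k_7) = 0x7B7

0x18A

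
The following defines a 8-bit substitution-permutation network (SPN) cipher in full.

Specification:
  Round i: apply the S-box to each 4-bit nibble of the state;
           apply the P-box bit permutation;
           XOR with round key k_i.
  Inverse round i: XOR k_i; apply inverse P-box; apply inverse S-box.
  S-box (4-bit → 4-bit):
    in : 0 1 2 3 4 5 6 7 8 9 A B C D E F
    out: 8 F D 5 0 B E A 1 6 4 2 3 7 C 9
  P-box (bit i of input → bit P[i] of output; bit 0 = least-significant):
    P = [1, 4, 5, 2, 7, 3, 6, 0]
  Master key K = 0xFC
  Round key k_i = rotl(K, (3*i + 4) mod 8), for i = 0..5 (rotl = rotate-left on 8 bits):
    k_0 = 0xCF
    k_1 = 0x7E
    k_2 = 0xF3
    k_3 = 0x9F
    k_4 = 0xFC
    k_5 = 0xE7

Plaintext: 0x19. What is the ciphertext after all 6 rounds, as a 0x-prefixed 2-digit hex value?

0x35

s_0 = plaintext = 0x19
s_1 = Round(s_0, k_0) = 0x36
s_2 = Round(s_1, k_1) = 0x8A
s_3 = Round(s_2, k_2) = 0x53
s_4 = Round(s_3, k_3) = 0x34
s_5 = Round(s_4, k_4) = 0x3C
s_6 = Round(s_5, k_5) = 0x35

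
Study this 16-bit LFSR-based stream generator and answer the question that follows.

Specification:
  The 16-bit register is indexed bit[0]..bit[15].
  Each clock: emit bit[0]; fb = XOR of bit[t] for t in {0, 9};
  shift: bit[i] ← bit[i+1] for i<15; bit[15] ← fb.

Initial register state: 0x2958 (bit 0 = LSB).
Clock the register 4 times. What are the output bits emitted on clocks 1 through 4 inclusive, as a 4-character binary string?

reg_0 = 0x2958
clock 1: out=0, reg = 0x14AC
clock 2: out=0, reg = 0x0A56
clock 3: out=0, reg = 0x852B
clock 4: out=1, reg = 0xC295

0001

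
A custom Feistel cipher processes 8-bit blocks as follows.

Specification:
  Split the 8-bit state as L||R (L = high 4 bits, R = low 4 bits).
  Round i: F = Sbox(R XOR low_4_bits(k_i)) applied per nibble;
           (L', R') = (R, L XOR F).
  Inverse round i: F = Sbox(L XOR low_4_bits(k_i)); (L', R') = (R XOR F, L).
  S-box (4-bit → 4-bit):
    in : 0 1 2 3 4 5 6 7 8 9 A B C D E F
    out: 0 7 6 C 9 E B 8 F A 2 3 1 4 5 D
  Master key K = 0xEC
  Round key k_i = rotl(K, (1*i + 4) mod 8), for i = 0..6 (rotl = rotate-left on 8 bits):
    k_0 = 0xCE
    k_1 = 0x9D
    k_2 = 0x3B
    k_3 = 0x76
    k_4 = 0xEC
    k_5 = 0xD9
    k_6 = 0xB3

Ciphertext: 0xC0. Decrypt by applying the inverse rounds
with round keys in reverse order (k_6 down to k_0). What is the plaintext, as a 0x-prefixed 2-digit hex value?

s_0 = ciphertext = 0xC0
s_1 = InvRound(s_0, k_6) = 0xDC
s_2 = InvRound(s_1, k_5) = 0x5D
s_3 = InvRound(s_2, k_4) = 0x75
s_4 = InvRound(s_3, k_3) = 0x27
s_5 = InvRound(s_4, k_2) = 0xD2
s_6 = InvRound(s_5, k_1) = 0x2D
s_7 = InvRound(s_6, k_0) = 0xC2

0xC2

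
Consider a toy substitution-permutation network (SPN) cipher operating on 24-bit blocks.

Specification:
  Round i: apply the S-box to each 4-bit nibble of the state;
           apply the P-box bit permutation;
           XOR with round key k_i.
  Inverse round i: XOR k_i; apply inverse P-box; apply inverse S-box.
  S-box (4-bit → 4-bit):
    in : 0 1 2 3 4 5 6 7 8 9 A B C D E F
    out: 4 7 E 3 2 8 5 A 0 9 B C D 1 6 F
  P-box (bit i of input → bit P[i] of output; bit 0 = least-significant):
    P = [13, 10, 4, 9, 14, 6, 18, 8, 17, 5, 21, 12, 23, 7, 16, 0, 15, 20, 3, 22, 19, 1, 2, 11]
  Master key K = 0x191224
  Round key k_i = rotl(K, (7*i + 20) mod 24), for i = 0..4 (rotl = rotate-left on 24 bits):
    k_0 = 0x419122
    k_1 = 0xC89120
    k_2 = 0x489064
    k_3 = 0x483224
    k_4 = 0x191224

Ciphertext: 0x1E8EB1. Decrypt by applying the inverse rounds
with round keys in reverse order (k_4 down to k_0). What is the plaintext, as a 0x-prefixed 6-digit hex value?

s_0 = ciphertext = 0x1E8EB1
s_1 = InvRound(s_0, k_4) = 0xBD290E
s_2 = InvRound(s_1, k_3) = 0x7262B5
s_3 = InvRound(s_2, k_2) = 0xD37C3C
s_4 = InvRound(s_3, k_1) = 0xC10D91
s_5 = InvRound(s_4, k_0) = 0x7DA78E

0x7DA78E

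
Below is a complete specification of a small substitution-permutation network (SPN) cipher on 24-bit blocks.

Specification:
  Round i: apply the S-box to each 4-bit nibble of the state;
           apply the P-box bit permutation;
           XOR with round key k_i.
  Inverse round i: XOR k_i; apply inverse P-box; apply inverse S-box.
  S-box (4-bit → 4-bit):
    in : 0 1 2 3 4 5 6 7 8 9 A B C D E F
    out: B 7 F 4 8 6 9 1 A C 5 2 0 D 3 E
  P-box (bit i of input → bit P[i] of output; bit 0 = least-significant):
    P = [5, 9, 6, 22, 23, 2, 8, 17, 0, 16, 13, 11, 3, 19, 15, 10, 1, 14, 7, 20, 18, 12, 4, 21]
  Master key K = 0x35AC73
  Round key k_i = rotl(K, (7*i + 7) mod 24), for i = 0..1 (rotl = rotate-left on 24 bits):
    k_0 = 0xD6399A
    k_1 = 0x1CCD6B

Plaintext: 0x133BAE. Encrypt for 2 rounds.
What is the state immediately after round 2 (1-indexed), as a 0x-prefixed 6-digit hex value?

s_0 = plaintext = 0x133BAE
s_1 = Round(s_0, k_0) = 0x53AA2A
s_2 = Round(s_1, k_1) = 0x9E7C96

0x9E7C96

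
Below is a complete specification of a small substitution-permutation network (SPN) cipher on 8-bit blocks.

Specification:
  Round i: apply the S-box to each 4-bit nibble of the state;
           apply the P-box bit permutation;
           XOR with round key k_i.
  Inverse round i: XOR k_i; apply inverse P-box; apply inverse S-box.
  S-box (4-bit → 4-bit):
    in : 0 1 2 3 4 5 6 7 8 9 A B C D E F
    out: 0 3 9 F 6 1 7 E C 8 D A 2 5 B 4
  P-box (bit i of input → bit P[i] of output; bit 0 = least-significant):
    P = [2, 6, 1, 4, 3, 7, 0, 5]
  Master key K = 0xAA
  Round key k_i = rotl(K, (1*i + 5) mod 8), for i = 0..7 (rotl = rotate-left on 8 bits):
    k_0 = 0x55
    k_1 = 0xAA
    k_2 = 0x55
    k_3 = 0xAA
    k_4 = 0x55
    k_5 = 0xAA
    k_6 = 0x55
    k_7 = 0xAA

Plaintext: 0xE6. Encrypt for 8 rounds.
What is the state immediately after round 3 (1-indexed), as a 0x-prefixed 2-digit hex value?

0x4B

s_0 = plaintext = 0xE6
s_1 = Round(s_0, k_0) = 0xBB
s_2 = Round(s_1, k_1) = 0x5A
s_3 = Round(s_2, k_2) = 0x4B
s_4 = Round(s_3, k_3) = 0x7B
s_5 = Round(s_4, k_4) = 0xA4
s_6 = Round(s_5, k_5) = 0xC1
s_7 = Round(s_6, k_6) = 0x91
s_8 = Round(s_7, k_7) = 0xCE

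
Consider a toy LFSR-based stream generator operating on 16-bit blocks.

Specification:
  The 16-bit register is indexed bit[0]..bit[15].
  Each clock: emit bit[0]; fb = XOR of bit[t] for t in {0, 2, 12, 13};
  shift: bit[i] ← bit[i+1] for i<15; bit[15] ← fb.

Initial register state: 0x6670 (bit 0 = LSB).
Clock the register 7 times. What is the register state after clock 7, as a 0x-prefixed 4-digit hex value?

reg_0 = 0x6670
clock 1: out=0, reg = 0xB338
clock 2: out=0, reg = 0x599C
clock 3: out=0, reg = 0x2CCE
clock 4: out=0, reg = 0x1667
clock 5: out=1, reg = 0x8B33
clock 6: out=1, reg = 0xC599
clock 7: out=1, reg = 0xE2CC

0xE2CC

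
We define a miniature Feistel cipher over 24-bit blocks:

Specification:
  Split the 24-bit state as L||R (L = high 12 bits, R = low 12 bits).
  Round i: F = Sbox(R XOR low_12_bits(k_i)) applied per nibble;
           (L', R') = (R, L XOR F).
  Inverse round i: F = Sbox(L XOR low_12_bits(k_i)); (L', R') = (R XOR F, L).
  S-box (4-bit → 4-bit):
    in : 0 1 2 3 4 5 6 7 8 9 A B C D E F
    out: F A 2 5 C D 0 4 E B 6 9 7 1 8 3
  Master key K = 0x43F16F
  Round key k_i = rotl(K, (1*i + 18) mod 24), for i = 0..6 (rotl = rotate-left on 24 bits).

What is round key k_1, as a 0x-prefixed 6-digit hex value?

K = 0x43F16F
k_0 = rotl(K, (1*0+18) mod 24) = rotl(K, 18) = 0xBD0FC5
k_1 = rotl(K, (1*1+18) mod 24) = rotl(K, 19) = 0x7A1F8B

0x7A1F8B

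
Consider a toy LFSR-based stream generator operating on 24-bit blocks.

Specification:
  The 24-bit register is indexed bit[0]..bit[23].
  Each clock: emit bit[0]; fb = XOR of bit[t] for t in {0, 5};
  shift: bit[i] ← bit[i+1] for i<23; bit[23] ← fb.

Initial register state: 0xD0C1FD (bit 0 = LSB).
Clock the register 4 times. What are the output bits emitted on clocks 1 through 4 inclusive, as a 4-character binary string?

reg_0 = 0xD0C1FD
clock 1: out=1, reg = 0x6860FE
clock 2: out=0, reg = 0xB4307F
clock 3: out=1, reg = 0x5A183F
clock 4: out=1, reg = 0x2D0C1F

1011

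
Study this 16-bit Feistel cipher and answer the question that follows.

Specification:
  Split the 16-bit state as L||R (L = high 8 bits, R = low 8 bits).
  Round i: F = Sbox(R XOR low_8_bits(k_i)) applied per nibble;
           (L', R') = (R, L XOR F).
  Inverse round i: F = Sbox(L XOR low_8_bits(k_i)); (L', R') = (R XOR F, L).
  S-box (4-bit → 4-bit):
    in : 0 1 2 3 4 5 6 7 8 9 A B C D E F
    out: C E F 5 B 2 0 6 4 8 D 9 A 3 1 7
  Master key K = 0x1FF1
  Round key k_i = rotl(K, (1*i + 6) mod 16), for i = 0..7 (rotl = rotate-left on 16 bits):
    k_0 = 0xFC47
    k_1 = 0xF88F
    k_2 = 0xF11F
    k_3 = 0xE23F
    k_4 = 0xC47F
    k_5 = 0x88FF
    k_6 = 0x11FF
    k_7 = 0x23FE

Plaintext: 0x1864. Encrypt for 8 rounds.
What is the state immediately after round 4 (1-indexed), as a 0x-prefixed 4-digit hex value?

s_0 = plaintext = 0x1864
s_1 = Round(s_0, k_0) = 0x64ED
s_2 = Round(s_1, k_1) = 0xED6B
s_3 = Round(s_2, k_2) = 0x6B86
s_4 = Round(s_3, k_3) = 0x86F3
s_5 = Round(s_4, k_4) = 0xF3CC
s_6 = Round(s_5, k_5) = 0xCCA6
s_7 = Round(s_6, k_6) = 0xA6E4
s_8 = Round(s_7, k_7) = 0xE44B

0x86F3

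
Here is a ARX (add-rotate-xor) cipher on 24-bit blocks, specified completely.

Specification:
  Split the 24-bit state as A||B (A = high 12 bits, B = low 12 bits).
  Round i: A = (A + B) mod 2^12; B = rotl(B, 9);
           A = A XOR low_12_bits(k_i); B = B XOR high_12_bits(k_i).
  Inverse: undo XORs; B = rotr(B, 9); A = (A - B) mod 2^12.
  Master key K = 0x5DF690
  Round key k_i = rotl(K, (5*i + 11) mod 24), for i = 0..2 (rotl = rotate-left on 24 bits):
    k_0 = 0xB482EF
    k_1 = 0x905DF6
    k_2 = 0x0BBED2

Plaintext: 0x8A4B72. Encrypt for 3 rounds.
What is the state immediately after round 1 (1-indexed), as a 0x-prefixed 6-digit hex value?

0x6F9E26

s_0 = plaintext = 0x8A4B72
s_1 = Round(s_0, k_0) = 0x6F9E26
s_2 = Round(s_1, k_1) = 0x8E94C1
s_3 = Round(s_2, k_2) = 0x378223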